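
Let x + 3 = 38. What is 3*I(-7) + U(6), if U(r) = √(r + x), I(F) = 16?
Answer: 48 + √41 ≈ 54.403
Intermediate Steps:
x = 35 (x = -3 + 38 = 35)
U(r) = √(35 + r) (U(r) = √(r + 35) = √(35 + r))
3*I(-7) + U(6) = 3*16 + √(35 + 6) = 48 + √41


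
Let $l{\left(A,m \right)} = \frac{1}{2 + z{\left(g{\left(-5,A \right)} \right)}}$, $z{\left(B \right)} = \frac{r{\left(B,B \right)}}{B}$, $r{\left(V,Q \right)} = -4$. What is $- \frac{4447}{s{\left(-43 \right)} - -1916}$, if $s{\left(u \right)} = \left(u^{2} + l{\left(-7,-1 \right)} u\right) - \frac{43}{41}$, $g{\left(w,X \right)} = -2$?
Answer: $- \frac{729308}{615525} \approx -1.1849$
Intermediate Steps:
$z{\left(B \right)} = - \frac{4}{B}$
$l{\left(A,m \right)} = \frac{1}{4}$ ($l{\left(A,m \right)} = \frac{1}{2 - \frac{4}{-2}} = \frac{1}{2 - -2} = \frac{1}{2 + 2} = \frac{1}{4}$)
$s{\left(u \right)} = - \frac{43}{41} + u^{2} + \frac{u}{4}$ ($s{\left(u \right)} = \left(u^{2} + \frac{u}{4}\right) - \frac{43}{41} = - \frac{43}{41} + u^{2} + \frac{u}{4}$)
$- \frac{4447}{s{\left(-43 \right)} - -1916} = - \frac{4447}{\left(- \frac{43}{41} + \left(-43\right)^{2} + \frac{1}{4} \left(-43\right)\right) - -1916} = - \frac{4447}{\left(- \frac{43}{41} + 1849 - \frac{43}{4}\right) + 1916} = - \frac{4447}{\frac{301301}{164} + 1916} = - \frac{4447}{\frac{615525}{164}} = \left(-4447\right) \frac{164}{615525} = - \frac{729308}{615525}$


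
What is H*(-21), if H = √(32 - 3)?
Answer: -21*√29 ≈ -113.09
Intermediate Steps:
H = √29 ≈ 5.3852
H*(-21) = √29*(-21) = -21*√29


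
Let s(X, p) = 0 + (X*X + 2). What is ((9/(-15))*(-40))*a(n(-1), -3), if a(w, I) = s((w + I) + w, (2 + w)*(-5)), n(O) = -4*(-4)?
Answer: 20232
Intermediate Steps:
n(O) = 16
s(X, p) = 2 + X**2 (s(X, p) = 0 + (X**2 + 2) = 0 + (2 + X**2) = 2 + X**2)
a(w, I) = 2 + (I + 2*w)**2 (a(w, I) = 2 + ((w + I) + w)**2 = 2 + ((I + w) + w)**2 = 2 + (I + 2*w)**2)
((9/(-15))*(-40))*a(n(-1), -3) = ((9/(-15))*(-40))*(2 + (-3 + 2*16)**2) = ((9*(-1/15))*(-40))*(2 + (-3 + 32)**2) = (-3/5*(-40))*(2 + 29**2) = 24*(2 + 841) = 24*843 = 20232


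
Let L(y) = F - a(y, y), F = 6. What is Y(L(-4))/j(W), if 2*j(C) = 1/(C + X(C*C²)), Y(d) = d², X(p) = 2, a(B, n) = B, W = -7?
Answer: -1000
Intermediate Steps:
L(y) = 6 - y
j(C) = 1/(2*(2 + C)) (j(C) = 1/(2*(C + 2)) = 1/(2*(2 + C)))
Y(L(-4))/j(W) = (6 - 1*(-4))²/((1/(2*(2 - 7)))) = (6 + 4)²/(((½)/(-5))) = 10²/(((½)*(-⅕))) = 100/(-⅒) = 100*(-10) = -1000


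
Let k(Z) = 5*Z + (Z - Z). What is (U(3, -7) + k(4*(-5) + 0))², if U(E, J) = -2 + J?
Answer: 11881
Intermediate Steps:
k(Z) = 5*Z (k(Z) = 5*Z + 0 = 5*Z)
(U(3, -7) + k(4*(-5) + 0))² = ((-2 - 7) + 5*(4*(-5) + 0))² = (-9 + 5*(-20 + 0))² = (-9 + 5*(-20))² = (-9 - 100)² = (-109)² = 11881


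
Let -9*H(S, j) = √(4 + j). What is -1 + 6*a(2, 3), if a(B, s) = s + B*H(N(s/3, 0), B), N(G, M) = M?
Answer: 17 - 4*√6/3 ≈ 13.734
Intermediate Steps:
H(S, j) = -√(4 + j)/9
a(B, s) = s - B*√(4 + B)/9 (a(B, s) = s + B*(-√(4 + B)/9) = s - B*√(4 + B)/9)
-1 + 6*a(2, 3) = -1 + 6*(3 - ⅑*2*√(4 + 2)) = -1 + 6*(3 - ⅑*2*√6) = -1 + 6*(3 - 2*√6/9) = -1 + (18 - 4*√6/3) = 17 - 4*√6/3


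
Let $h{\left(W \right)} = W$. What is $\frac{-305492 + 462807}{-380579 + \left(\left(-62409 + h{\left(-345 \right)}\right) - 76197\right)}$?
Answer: $- \frac{31463}{103906} \approx -0.3028$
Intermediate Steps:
$\frac{-305492 + 462807}{-380579 + \left(\left(-62409 + h{\left(-345 \right)}\right) - 76197\right)} = \frac{-305492 + 462807}{-380579 - 138951} = \frac{157315}{-380579 - 138951} = \frac{157315}{-519530} = 157315 \left(- \frac{1}{519530}\right) = - \frac{31463}{103906}$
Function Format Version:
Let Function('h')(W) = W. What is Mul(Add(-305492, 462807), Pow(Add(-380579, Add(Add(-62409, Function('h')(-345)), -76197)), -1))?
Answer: Rational(-31463, 103906) ≈ -0.30280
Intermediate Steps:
Mul(Add(-305492, 462807), Pow(Add(-380579, Add(Add(-62409, Function('h')(-345)), -76197)), -1)) = Mul(Add(-305492, 462807), Pow(Add(-380579, Add(Add(-62409, -345), -76197)), -1)) = Mul(157315, Pow(Add(-380579, Add(-62754, -76197)), -1)) = Mul(157315, Pow(Add(-380579, -138951), -1)) = Mul(157315, Pow(-519530, -1)) = Mul(157315, Rational(-1, 519530)) = Rational(-31463, 103906)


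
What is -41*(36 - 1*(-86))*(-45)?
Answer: 225090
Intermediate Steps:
-41*(36 - 1*(-86))*(-45) = -41*(36 + 86)*(-45) = -41*122*(-45) = -5002*(-45) = 225090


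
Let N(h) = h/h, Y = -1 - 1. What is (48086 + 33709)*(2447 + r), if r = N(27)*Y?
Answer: 199988775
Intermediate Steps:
Y = -2
N(h) = 1
r = -2 (r = 1*(-2) = -2)
(48086 + 33709)*(2447 + r) = (48086 + 33709)*(2447 - 2) = 81795*2445 = 199988775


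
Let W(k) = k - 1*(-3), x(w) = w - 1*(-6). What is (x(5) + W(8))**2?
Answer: 484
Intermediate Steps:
x(w) = 6 + w (x(w) = w + 6 = 6 + w)
W(k) = 3 + k (W(k) = k + 3 = 3 + k)
(x(5) + W(8))**2 = ((6 + 5) + (3 + 8))**2 = (11 + 11)**2 = 22**2 = 484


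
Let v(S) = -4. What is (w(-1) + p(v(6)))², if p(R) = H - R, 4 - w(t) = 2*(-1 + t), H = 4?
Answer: 256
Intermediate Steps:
w(t) = 6 - 2*t (w(t) = 4 - 2*(-1 + t) = 4 - (-2 + 2*t) = 4 + (2 - 2*t) = 6 - 2*t)
p(R) = 4 - R
(w(-1) + p(v(6)))² = ((6 - 2*(-1)) + (4 - 1*(-4)))² = ((6 + 2) + (4 + 4))² = (8 + 8)² = 16² = 256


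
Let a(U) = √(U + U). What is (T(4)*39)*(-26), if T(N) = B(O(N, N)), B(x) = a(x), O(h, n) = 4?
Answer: -2028*√2 ≈ -2868.0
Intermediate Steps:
a(U) = √2*√U (a(U) = √(2*U) = √2*√U)
B(x) = √2*√x
T(N) = 2*√2 (T(N) = √2*√4 = √2*2 = 2*√2)
(T(4)*39)*(-26) = ((2*√2)*39)*(-26) = (78*√2)*(-26) = -2028*√2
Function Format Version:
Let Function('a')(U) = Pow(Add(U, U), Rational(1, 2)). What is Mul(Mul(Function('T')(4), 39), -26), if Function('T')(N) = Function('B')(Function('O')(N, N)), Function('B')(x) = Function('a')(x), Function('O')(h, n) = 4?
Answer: Mul(-2028, Pow(2, Rational(1, 2))) ≈ -2868.0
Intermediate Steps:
Function('a')(U) = Mul(Pow(2, Rational(1, 2)), Pow(U, Rational(1, 2))) (Function('a')(U) = Pow(Mul(2, U), Rational(1, 2)) = Mul(Pow(2, Rational(1, 2)), Pow(U, Rational(1, 2))))
Function('B')(x) = Mul(Pow(2, Rational(1, 2)), Pow(x, Rational(1, 2)))
Function('T')(N) = Mul(2, Pow(2, Rational(1, 2))) (Function('T')(N) = Mul(Pow(2, Rational(1, 2)), Pow(4, Rational(1, 2))) = Mul(Pow(2, Rational(1, 2)), 2) = Mul(2, Pow(2, Rational(1, 2))))
Mul(Mul(Function('T')(4), 39), -26) = Mul(Mul(Mul(2, Pow(2, Rational(1, 2))), 39), -26) = Mul(Mul(78, Pow(2, Rational(1, 2))), -26) = Mul(-2028, Pow(2, Rational(1, 2)))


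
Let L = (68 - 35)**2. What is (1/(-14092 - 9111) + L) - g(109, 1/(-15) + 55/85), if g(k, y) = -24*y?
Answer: 2175257962/1972255 ≈ 1102.9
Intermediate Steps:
L = 1089 (L = 33**2 = 1089)
(1/(-14092 - 9111) + L) - g(109, 1/(-15) + 55/85) = (1/(-14092 - 9111) + 1089) - (-24)*(1/(-15) + 55/85) = (1/(-23203) + 1089) - (-24)*(1*(-1/15) + 55*(1/85)) = (-1/23203 + 1089) - (-24)*(-1/15 + 11/17) = 25268066/23203 - (-24)*148/255 = 25268066/23203 - 1*(-1184/85) = 25268066/23203 + 1184/85 = 2175257962/1972255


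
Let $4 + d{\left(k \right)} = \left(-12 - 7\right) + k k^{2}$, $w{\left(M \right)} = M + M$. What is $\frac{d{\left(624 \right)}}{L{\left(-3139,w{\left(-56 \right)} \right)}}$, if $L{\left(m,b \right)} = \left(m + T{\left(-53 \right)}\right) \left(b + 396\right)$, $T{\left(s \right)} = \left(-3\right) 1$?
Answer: $- \frac{242970601}{892328} \approx -272.29$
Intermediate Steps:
$T{\left(s \right)} = -3$
$w{\left(M \right)} = 2 M$
$d{\left(k \right)} = -23 + k^{3}$ ($d{\left(k \right)} = -4 + \left(\left(-12 - 7\right) + k k^{2}\right) = -4 + \left(-19 + k^{3}\right) = -23 + k^{3}$)
$L{\left(m,b \right)} = \left(-3 + m\right) \left(396 + b\right)$ ($L{\left(m,b \right)} = \left(m - 3\right) \left(b + 396\right) = \left(-3 + m\right) \left(396 + b\right)$)
$\frac{d{\left(624 \right)}}{L{\left(-3139,w{\left(-56 \right)} \right)}} = \frac{-23 + 624^{3}}{-1188 - 3 \cdot 2 \left(-56\right) + 396 \left(-3139\right) + 2 \left(-56\right) \left(-3139\right)} = \frac{-23 + 242970624}{-1188 - -336 - 1243044 - -351568} = \frac{242970601}{-1188 + 336 - 1243044 + 351568} = \frac{242970601}{-892328} = 242970601 \left(- \frac{1}{892328}\right) = - \frac{242970601}{892328}$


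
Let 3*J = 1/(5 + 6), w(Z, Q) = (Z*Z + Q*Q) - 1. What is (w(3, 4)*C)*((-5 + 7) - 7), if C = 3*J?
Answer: -120/11 ≈ -10.909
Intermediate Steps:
w(Z, Q) = -1 + Q² + Z² (w(Z, Q) = (Z² + Q²) - 1 = (Q² + Z²) - 1 = -1 + Q² + Z²)
J = 1/33 (J = 1/(3*(5 + 6)) = (⅓)/11 = (⅓)*(1/11) = 1/33 ≈ 0.030303)
C = 1/11 (C = 3*(1/33) = 1/11 ≈ 0.090909)
(w(3, 4)*C)*((-5 + 7) - 7) = ((-1 + 4² + 3²)*(1/11))*((-5 + 7) - 7) = ((-1 + 16 + 9)*(1/11))*(2 - 7) = (24*(1/11))*(-5) = (24/11)*(-5) = -120/11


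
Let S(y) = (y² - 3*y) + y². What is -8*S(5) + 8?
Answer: -272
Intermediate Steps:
S(y) = -3*y + 2*y²
-8*S(5) + 8 = -40*(-3 + 2*5) + 8 = -40*(-3 + 10) + 8 = -40*7 + 8 = -8*35 + 8 = -280 + 8 = -272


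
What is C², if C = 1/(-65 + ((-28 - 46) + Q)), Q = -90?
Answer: 1/52441 ≈ 1.9069e-5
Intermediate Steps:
C = -1/229 (C = 1/(-65 + ((-28 - 46) - 90)) = 1/(-65 + (-74 - 90)) = 1/(-65 - 164) = 1/(-229) = -1/229 ≈ -0.0043668)
C² = (-1/229)² = 1/52441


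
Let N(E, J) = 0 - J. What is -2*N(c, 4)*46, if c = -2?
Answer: 368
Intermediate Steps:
N(E, J) = -J
-2*N(c, 4)*46 = -(-2)*4*46 = -2*(-4)*46 = 8*46 = 368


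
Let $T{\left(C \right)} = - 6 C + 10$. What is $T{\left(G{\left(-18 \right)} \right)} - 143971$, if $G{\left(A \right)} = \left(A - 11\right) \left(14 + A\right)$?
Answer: $-144657$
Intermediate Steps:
$G{\left(A \right)} = \left(-11 + A\right) \left(14 + A\right)$
$T{\left(C \right)} = 10 - 6 C$
$T{\left(G{\left(-18 \right)} \right)} - 143971 = \left(10 - 6 \left(-154 + \left(-18\right)^{2} + 3 \left(-18\right)\right)\right) - 143971 = \left(10 - 6 \left(-154 + 324 - 54\right)\right) - 143971 = \left(10 - 696\right) - 143971 = -686 - 143971 = -144657$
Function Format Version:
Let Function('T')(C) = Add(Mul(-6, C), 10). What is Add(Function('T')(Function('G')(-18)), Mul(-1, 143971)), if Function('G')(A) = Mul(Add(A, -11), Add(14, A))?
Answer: -144657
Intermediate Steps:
Function('G')(A) = Mul(Add(-11, A), Add(14, A))
Function('T')(C) = Add(10, Mul(-6, C))
Add(Function('T')(Function('G')(-18)), Mul(-1, 143971)) = Add(Add(10, Mul(-6, Add(-154, Pow(-18, 2), Mul(3, -18)))), Mul(-1, 143971)) = Add(Add(10, Mul(-6, Add(-154, 324, -54))), -143971) = Add(Add(10, Mul(-6, 116)), -143971) = Add(Add(10, -696), -143971) = Add(-686, -143971) = -144657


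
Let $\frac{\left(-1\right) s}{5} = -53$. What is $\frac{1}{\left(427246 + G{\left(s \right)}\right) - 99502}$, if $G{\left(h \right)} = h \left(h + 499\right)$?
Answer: $\frac{1}{530204} \approx 1.8861 \cdot 10^{-6}$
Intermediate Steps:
$s = 265$ ($s = \left(-5\right) \left(-53\right) = 265$)
$G{\left(h \right)} = h \left(499 + h\right)$
$\frac{1}{\left(427246 + G{\left(s \right)}\right) - 99502} = \frac{1}{\left(427246 + 265 \left(499 + 265\right)\right) - 99502} = \frac{1}{\left(427246 + 265 \cdot 764\right) - 99502} = \frac{1}{\left(427246 + 202460\right) - 99502} = \frac{1}{629706 - 99502} = \frac{1}{530204}$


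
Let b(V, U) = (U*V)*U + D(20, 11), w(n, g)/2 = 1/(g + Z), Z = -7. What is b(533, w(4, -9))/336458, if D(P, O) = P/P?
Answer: 597/21533312 ≈ 2.7724e-5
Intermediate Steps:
w(n, g) = 2/(-7 + g) (w(n, g) = 2/(g - 7) = 2/(-7 + g))
D(P, O) = 1
b(V, U) = 1 + V*U**2 (b(V, U) = (U*V)*U + 1 = V*U**2 + 1 = 1 + V*U**2)
b(533, w(4, -9))/336458 = (1 + 533*(2/(-7 - 9))**2)/336458 = (1 + 533*(2/(-16))**2)*(1/336458) = (1 + 533*(2*(-1/16))**2)*(1/336458) = (1 + 533*(-1/8)**2)*(1/336458) = (1 + 533*(1/64))*(1/336458) = (1 + 533/64)*(1/336458) = (597/64)*(1/336458) = 597/21533312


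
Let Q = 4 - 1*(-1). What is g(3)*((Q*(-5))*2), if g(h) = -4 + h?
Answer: 50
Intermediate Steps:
Q = 5 (Q = 4 + 1 = 5)
g(3)*((Q*(-5))*2) = (-4 + 3)*((5*(-5))*2) = -(-25)*2 = -1*(-50) = 50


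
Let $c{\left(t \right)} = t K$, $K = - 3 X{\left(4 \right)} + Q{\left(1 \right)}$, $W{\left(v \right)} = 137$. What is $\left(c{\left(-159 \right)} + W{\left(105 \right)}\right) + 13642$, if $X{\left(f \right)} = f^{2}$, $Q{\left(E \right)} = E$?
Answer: $21252$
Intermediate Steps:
$K = -47$ ($K = - 3 \cdot 4^{2} + 1 = \left(-3\right) 16 + 1 = -48 + 1 = -47$)
$c{\left(t \right)} = - 47 t$ ($c{\left(t \right)} = t \left(-47\right) = - 47 t$)
$\left(c{\left(-159 \right)} + W{\left(105 \right)}\right) + 13642 = \left(\left(-47\right) \left(-159\right) + 137\right) + 13642 = \left(7473 + 137\right) + 13642 = 7610 + 13642 = 21252$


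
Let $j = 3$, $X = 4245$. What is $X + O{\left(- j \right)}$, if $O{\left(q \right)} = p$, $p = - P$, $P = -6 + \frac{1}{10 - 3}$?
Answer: $\frac{29756}{7} \approx 4250.9$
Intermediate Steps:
$P = - \frac{41}{7}$ ($P = -6 + \frac{1}{7} = - \frac{41}{7} \approx -5.8571$)
$p = \frac{41}{7}$ ($p = \left(-1\right) \left(- \frac{41}{7}\right) = \frac{41}{7} \approx 5.8571$)
$O{\left(q \right)} = \frac{41}{7}$
$X + O{\left(- j \right)} = 4245 + \frac{41}{7} = \frac{29756}{7}$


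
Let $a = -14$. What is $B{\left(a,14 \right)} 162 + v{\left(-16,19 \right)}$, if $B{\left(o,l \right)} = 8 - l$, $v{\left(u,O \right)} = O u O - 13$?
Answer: $-6761$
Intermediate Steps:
$v{\left(u,O \right)} = -13 + u O^{2}$ ($v{\left(u,O \right)} = u O^{2} - 13 = -13 + u O^{2}$)
$B{\left(a,14 \right)} 162 + v{\left(-16,19 \right)} = \left(8 - 14\right) 162 - \left(13 + 16 \cdot 19^{2}\right) = \left(8 - 14\right) 162 - 5789 = \left(-6\right) 162 - 5789 = -972 - 5789 = -6761$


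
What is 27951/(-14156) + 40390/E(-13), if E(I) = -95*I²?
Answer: -204102829/45454916 ≈ -4.4902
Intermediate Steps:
27951/(-14156) + 40390/E(-13) = 27951/(-14156) + 40390/((-95*(-13)²)) = 27951*(-1/14156) + 40390/((-95*169)) = -27951/14156 + 40390/(-16055) = -27951/14156 + 40390*(-1/16055) = -27951/14156 - 8078/3211 = -204102829/45454916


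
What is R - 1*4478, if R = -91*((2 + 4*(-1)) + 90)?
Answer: -12486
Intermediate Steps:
R = -8008 (R = -91*((2 - 4) + 90) = -91*(-2 + 90) = -91*88 = -8008)
R - 1*4478 = -8008 - 1*4478 = -8008 - 4478 = -12486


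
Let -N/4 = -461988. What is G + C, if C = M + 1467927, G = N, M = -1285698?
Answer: 2030181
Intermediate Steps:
N = 1847952 (N = -4*(-461988) = 1847952)
G = 1847952
C = 182229 (C = -1285698 + 1467927 = 182229)
G + C = 1847952 + 182229 = 2030181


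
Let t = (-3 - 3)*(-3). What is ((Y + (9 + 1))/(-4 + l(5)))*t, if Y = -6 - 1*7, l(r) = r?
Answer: -54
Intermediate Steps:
Y = -13 (Y = -6 - 7 = -13)
t = 18 (t = -6*(-3) = 18)
((Y + (9 + 1))/(-4 + l(5)))*t = ((-13 + (9 + 1))/(-4 + 5))*18 = ((-13 + 10)/1)*18 = -3*1*18 = -3*18 = -54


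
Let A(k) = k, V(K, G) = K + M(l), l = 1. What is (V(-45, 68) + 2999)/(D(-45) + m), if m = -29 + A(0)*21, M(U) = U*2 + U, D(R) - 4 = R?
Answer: -2957/70 ≈ -42.243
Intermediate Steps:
D(R) = 4 + R
M(U) = 3*U (M(U) = 2*U + U = 3*U)
V(K, G) = 3 + K (V(K, G) = K + 3*1 = K + 3 = 3 + K)
m = -29 (m = -29 + 0*21 = -29 + 0 = -29)
(V(-45, 68) + 2999)/(D(-45) + m) = ((3 - 45) + 2999)/((4 - 45) - 29) = (-42 + 2999)/(-41 - 29) = 2957/(-70) = 2957*(-1/70) = -2957/70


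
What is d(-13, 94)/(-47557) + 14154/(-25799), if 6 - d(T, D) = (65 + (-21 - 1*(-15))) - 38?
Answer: -672734793/1226923043 ≈ -0.54831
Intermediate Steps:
d(T, D) = -15 (d(T, D) = 6 - ((65 + (-21 - 1*(-15))) - 38) = 6 - ((65 + (-21 + 15)) - 38) = 6 - ((65 - 6) - 38) = 6 - (59 - 38) = 6 - 1*21 = 6 - 21 = -15)
d(-13, 94)/(-47557) + 14154/(-25799) = -15/(-47557) + 14154/(-25799) = -15*(-1/47557) + 14154*(-1/25799) = 15/47557 - 14154/25799 = -672734793/1226923043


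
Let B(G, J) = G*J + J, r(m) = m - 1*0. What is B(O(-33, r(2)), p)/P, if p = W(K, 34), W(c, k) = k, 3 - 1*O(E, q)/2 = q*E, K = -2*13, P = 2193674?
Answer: 2363/1096837 ≈ 0.0021544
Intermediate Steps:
r(m) = m (r(m) = m + 0 = m)
K = -26
O(E, q) = 6 - 2*E*q (O(E, q) = 6 - 2*q*E = 6 - 2*E*q)
p = 34
B(G, J) = J + G*J
B(O(-33, r(2)), p)/P = (34*(1 + (6 - 2*(-33)*2)))/2193674 = (34*(1 + (6 + 132)))*(1/2193674) = (34*(1 + 138))*(1/2193674) = (34*139)*(1/2193674) = 4726*(1/2193674) = 2363/1096837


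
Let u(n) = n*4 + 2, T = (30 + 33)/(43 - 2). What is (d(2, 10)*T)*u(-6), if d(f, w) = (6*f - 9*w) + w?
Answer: 94248/41 ≈ 2298.7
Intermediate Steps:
d(f, w) = -8*w + 6*f (d(f, w) = (-9*w + 6*f) + w = -8*w + 6*f)
T = 63/41 ≈ 1.5366
u(n) = 2 + 4*n (u(n) = 4*n + 2 = 2 + 4*n)
(d(2, 10)*T)*u(-6) = ((-8*10 + 6*2)*(63/41))*(2 + 4*(-6)) = ((-80 + 12)*(63/41))*(2 - 24) = -68*63/41*(-22) = -4284/41*(-22) = 94248/41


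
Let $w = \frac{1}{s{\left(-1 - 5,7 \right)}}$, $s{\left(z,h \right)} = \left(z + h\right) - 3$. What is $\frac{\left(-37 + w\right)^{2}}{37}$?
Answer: $\frac{5625}{148} \approx 38.007$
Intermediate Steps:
$s{\left(z,h \right)} = -3 + h + z$ ($s{\left(z,h \right)} = \left(h + z\right) - 3 = -3 + h + z$)
$w = - \frac{1}{2}$ ($w = \frac{1}{-3 + 7 - 6} = \frac{1}{-2} = - \frac{1}{2} \approx -0.5$)
$\frac{\left(-37 + w\right)^{2}}{37} = \frac{\left(-37 - \frac{1}{2}\right)^{2}}{37} = \left(- \frac{75}{2}\right)^{2} \cdot \frac{1}{37} = \frac{5625}{4} \cdot \frac{1}{37} = \frac{5625}{148}$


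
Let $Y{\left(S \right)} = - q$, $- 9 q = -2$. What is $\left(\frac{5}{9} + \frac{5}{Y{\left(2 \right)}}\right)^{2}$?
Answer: $\frac{156025}{324} \approx 481.56$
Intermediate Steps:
$q = \frac{2}{9}$ ($q = \left(- \frac{1}{9}\right) \left(-2\right) = \frac{2}{9} \approx 0.22222$)
$Y{\left(S \right)} = - \frac{2}{9}$ ($Y{\left(S \right)} = \left(-1\right) \frac{2}{9} = - \frac{2}{9}$)
$\left(\frac{5}{9} + \frac{5}{Y{\left(2 \right)}}\right)^{2} = \left(\frac{5}{9} + \frac{5}{- \frac{2}{9}}\right)^{2} = \left(5 \cdot \frac{1}{9} + 5 \left(- \frac{9}{2}\right)\right)^{2} = \left(\frac{5}{9} - \frac{45}{2}\right)^{2} = \left(- \frac{395}{18}\right)^{2} = \frac{156025}{324}$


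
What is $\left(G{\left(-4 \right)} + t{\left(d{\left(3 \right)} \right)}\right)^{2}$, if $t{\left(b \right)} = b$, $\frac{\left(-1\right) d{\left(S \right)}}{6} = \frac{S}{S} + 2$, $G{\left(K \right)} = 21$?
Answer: $9$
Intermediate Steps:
$d{\left(S \right)} = -18$ ($d{\left(S \right)} = - 6 \left(\frac{S}{S} + 2\right) = - 6 \left(1 + 2\right) = \left(-6\right) 3 = -18$)
$\left(G{\left(-4 \right)} + t{\left(d{\left(3 \right)} \right)}\right)^{2} = \left(21 - 18\right)^{2} = 3^{2} = 9$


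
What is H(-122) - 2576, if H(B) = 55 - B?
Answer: -2399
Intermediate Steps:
H(-122) - 2576 = (55 - 1*(-122)) - 2576 = (55 + 122) - 2576 = 177 - 2576 = -2399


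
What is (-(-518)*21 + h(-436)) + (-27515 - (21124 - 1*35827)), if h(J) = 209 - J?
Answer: -1289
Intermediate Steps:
(-(-518)*21 + h(-436)) + (-27515 - (21124 - 1*35827)) = (-(-518)*21 + (209 - 1*(-436))) + (-27515 - (21124 - 1*35827)) = (-74*(-147) + (209 + 436)) + (-27515 - (21124 - 35827)) = (10878 + 645) + (-27515 - 1*(-14703)) = 11523 + (-27515 + 14703) = 11523 - 12812 = -1289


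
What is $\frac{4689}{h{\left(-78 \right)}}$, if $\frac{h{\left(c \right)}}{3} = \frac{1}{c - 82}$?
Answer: $-250080$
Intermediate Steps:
$h{\left(c \right)} = \frac{3}{-82 + c}$ ($h{\left(c \right)} = \frac{3}{c - 82} = \frac{3}{-82 + c}$)
$\frac{4689}{h{\left(-78 \right)}} = \frac{4689}{3 \frac{1}{-82 - 78}} = \frac{4689}{3 \frac{1}{-160}} = \frac{4689}{3 \left(- \frac{1}{160}\right)} = \frac{4689}{- \frac{3}{160}} = 4689 \left(- \frac{160}{3}\right) = -250080$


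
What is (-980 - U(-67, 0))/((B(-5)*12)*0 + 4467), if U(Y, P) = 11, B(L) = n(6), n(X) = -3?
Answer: -991/4467 ≈ -0.22185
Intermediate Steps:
B(L) = -3
(-980 - U(-67, 0))/((B(-5)*12)*0 + 4467) = (-980 - 1*11)/(-3*12*0 + 4467) = (-980 - 11)/(-36*0 + 4467) = -991/(0 + 4467) = -991/4467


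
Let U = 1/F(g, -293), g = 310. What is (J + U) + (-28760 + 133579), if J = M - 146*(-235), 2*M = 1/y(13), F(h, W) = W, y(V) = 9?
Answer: 733766621/5274 ≈ 1.3913e+5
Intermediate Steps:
M = 1/18 (M = (1/2)/9 = (1/2)*(1/9) = 1/18 ≈ 0.055556)
J = 617581/18 (J = 1/18 - 146*(-235) = 1/18 + 34310 = 617581/18 ≈ 34310.)
U = -1/293 (U = 1/(-293) = -1/293 ≈ -0.0034130)
(J + U) + (-28760 + 133579) = (617581/18 - 1/293) + (-28760 + 133579) = 180951215/5274 + 104819 = 733766621/5274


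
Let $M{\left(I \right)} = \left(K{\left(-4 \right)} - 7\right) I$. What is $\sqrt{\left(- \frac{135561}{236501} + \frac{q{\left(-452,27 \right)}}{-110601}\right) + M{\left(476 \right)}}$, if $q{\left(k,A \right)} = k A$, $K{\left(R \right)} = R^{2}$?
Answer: $\frac{9 \sqrt{446700635172367452507}}{2906360789} \approx 65.449$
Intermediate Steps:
$q{\left(k,A \right)} = A k$
$M{\left(I \right)} = 9 I$ ($M{\left(I \right)} = \left(\left(-4\right)^{2} - 7\right) I = \left(16 - 7\right) I = 9 I$)
$\sqrt{\left(- \frac{135561}{236501} + \frac{q{\left(-452,27 \right)}}{-110601}\right) + M{\left(476 \right)}} = \sqrt{\left(- \frac{135561}{236501} + \frac{27 \left(-452\right)}{-110601}\right) + 9 \cdot 476} = \sqrt{\left(\left(-135561\right) \frac{1}{236501} - - \frac{1356}{12289}\right) + 4284} = \sqrt{\left(- \frac{135561}{236501} + \frac{1356}{12289}\right) + 4284} = \sqrt{- \frac{1345213773}{2906360789} + 4284} = \sqrt{\frac{12449504406303}{2906360789}} = \frac{9 \sqrt{446700635172367452507}}{2906360789}$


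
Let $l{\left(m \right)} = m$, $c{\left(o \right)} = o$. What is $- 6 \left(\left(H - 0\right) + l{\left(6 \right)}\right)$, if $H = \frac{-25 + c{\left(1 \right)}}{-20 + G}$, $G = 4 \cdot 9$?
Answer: $-27$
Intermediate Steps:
$G = 36$
$H = - \frac{3}{2}$ ($H = \frac{-25 + 1}{-20 + 36} = - \frac{24}{16} = \left(-24\right) \frac{1}{16} = - \frac{3}{2} \approx -1.5$)
$- 6 \left(\left(H - 0\right) + l{\left(6 \right)}\right) = - 6 \left(\left(- \frac{3}{2} - 0\right) + 6\right) = - 6 \left(\left(- \frac{3}{2} + 0\right) + 6\right) = - 6 \left(- \frac{3}{2} + 6\right) = \left(-6\right) \frac{9}{2} = -27$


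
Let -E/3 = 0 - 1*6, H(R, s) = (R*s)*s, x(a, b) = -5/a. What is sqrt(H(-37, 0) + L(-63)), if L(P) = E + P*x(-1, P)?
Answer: 3*I*sqrt(33) ≈ 17.234*I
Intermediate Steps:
H(R, s) = R*s**2
E = 18 (E = -3*(0 - 1*6) = -3*(0 - 6) = -3*(-6) = 18)
L(P) = 18 + 5*P (L(P) = 18 + P*(-5/(-1)) = 18 + P*(-5*(-1)) = 18 + P*5 = 18 + 5*P)
sqrt(H(-37, 0) + L(-63)) = sqrt(-37*0**2 + (18 + 5*(-63))) = sqrt(-37*0 + (18 - 315)) = sqrt(0 - 297) = sqrt(-297) = 3*I*sqrt(33)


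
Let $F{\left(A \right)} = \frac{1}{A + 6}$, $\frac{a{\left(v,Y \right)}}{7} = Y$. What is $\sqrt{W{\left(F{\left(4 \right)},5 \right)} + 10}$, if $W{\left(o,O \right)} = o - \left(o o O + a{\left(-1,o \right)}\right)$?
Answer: $\frac{\sqrt{935}}{10} \approx 3.0578$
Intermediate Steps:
$a{\left(v,Y \right)} = 7 Y$
$F{\left(A \right)} = \frac{1}{6 + A}$
$W{\left(o,O \right)} = - 6 o - O o^{2}$ ($W{\left(o,O \right)} = o - \left(o o O + 7 o\right) = o - \left(o^{2} O + 7 o\right) = o - \left(O o^{2} + 7 o\right) = o - \left(7 o + O o^{2}\right) = - 6 o - O o^{2}$)
$\sqrt{W{\left(F{\left(4 \right)},5 \right)} + 10} = \sqrt{\frac{-6 - \frac{5}{6 + 4}}{6 + 4} + 10} = \sqrt{\frac{-6 - \frac{5}{10}}{10} + 10} = \sqrt{\frac{-6 - 5 \cdot \frac{1}{10}}{10} + 10} = \sqrt{\frac{-6 - \frac{1}{2}}{10} + 10} = \sqrt{\frac{1}{10} \left(- \frac{13}{2}\right) + 10} = \sqrt{- \frac{13}{20} + 10} = \sqrt{\frac{187}{20}} = \frac{\sqrt{935}}{10}$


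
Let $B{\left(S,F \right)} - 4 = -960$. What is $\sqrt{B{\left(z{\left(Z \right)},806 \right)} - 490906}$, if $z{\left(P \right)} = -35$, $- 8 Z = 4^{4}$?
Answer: $7 i \sqrt{10038} \approx 701.33 i$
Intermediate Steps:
$Z = -32$ ($Z = - \frac{4^{4}}{8} = \left(- \frac{1}{8}\right) 256 = -32$)
$B{\left(S,F \right)} = -956$ ($B{\left(S,F \right)} = 4 - 960 = -956$)
$\sqrt{B{\left(z{\left(Z \right)},806 \right)} - 490906} = \sqrt{-956 - 490906} = \sqrt{-491862} = 7 i \sqrt{10038}$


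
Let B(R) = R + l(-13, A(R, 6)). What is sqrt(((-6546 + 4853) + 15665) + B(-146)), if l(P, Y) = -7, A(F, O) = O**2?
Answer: sqrt(13819) ≈ 117.55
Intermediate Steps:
B(R) = -7 + R (B(R) = R - 7 = -7 + R)
sqrt(((-6546 + 4853) + 15665) + B(-146)) = sqrt(((-6546 + 4853) + 15665) + (-7 - 146)) = sqrt((-1693 + 15665) - 153) = sqrt(13972 - 153) = sqrt(13819)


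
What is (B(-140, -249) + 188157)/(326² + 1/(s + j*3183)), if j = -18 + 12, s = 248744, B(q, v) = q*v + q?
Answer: 51182811542/24405858297 ≈ 2.0972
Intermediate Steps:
B(q, v) = q + q*v
j = -6
(B(-140, -249) + 188157)/(326² + 1/(s + j*3183)) = (-140*(1 - 249) + 188157)/(326² + 1/(248744 - 6*3183)) = (-140*(-248) + 188157)/(106276 + 1/(248744 - 19098)) = (34720 + 188157)/(106276 + 1/229646) = 222877/(106276 + 1/229646) = 222877/(24405858297/229646) = 222877*(229646/24405858297) = 51182811542/24405858297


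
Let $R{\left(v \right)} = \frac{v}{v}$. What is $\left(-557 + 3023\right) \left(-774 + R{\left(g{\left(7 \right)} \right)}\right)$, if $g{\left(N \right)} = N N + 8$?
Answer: $-1906218$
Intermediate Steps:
$g{\left(N \right)} = 8 + N^{2}$ ($g{\left(N \right)} = N^{2} + 8 = 8 + N^{2}$)
$R{\left(v \right)} = 1$
$\left(-557 + 3023\right) \left(-774 + R{\left(g{\left(7 \right)} \right)}\right) = \left(-557 + 3023\right) \left(-774 + 1\right) = 2466 \left(-773\right) = -1906218$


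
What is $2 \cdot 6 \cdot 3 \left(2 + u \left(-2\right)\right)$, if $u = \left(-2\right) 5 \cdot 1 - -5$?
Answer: $432$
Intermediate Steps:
$u = -5$ ($u = \left(-10\right) 1 + 5 = -10 + 5 = -5$)
$2 \cdot 6 \cdot 3 \left(2 + u \left(-2\right)\right) = 2 \cdot 6 \cdot 3 \left(2 - -10\right) = 12 \cdot 3 \left(2 + 10\right) = 36 \cdot 12 = 432$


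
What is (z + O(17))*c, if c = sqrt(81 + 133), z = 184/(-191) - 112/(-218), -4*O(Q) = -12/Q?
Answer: -96663*sqrt(214)/353923 ≈ -3.9954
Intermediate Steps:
O(Q) = 3/Q (O(Q) = -(-3)/Q = 3/Q)
z = -9360/20819 (z = 184*(-1/191) - 112*(-1/218) = -184/191 + 56/109 = -9360/20819 ≈ -0.44959)
c = sqrt(214) ≈ 14.629
(z + O(17))*c = (-9360/20819 + 3/17)*sqrt(214) = -96663*sqrt(214)/353923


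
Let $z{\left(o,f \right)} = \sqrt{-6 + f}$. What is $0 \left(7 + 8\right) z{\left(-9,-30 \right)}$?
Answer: $0$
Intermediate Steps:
$0 \left(7 + 8\right) z{\left(-9,-30 \right)} = 0 \left(7 + 8\right) \sqrt{-6 - 30} = 0 \cdot 15 \sqrt{-36} = 0 \cdot 6 i = 0$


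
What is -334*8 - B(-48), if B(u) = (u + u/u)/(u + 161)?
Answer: -301889/113 ≈ -2671.6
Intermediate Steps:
B(u) = (1 + u)/(161 + u) (B(u) = (u + 1)/(161 + u) = (1 + u)/(161 + u))
-334*8 - B(-48) = -334*8 - (1 - 48)/(161 - 48) = -2672 - (-47)/113 = -2672 - 1*(-47/113) = -2672 + 47/113 = -301889/113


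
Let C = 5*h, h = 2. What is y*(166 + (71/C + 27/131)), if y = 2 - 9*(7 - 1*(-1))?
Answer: -1589217/131 ≈ -12131.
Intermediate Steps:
C = 10 (C = 5*2 = 10)
y = -70 (y = 2 - 9*(7 + 1) = 2 - 9*8 = 2 - 72 = -70)
y*(166 + (71/C + 27/131)) = -70*(166 + (71/10 + 27/131)) = -70*(166 + 9571/1310) = -70*227031/1310 = -1589217/131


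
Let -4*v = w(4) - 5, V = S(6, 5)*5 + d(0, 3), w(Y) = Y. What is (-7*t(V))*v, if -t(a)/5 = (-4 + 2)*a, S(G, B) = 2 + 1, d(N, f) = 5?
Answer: -350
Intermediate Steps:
S(G, B) = 3
V = 20 (V = 3*5 + 5 = 15 + 5 = 20)
t(a) = 10*a (t(a) = -5*(-4 + 2)*a = -(-10)*a = 10*a)
v = ¼ (v = -(4 - 5)/4 = -¼*(-1) = ¼ ≈ 0.25000)
(-7*t(V))*v = -70*20*(¼) = -7*200*(¼) = -1400*¼ = -350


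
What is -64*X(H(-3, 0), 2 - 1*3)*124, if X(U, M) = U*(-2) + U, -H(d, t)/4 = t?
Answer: 0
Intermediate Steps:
H(d, t) = -4*t
X(U, M) = -U (X(U, M) = -2*U + U = -U)
-64*X(H(-3, 0), 2 - 1*3)*124 = -(-64)*(-4*0)*124 = -(-64)*0*124 = -64*0*124 = 0*124 = 0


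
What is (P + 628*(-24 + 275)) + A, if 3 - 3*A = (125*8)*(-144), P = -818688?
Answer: -613059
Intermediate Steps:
A = 48001 (A = 1 - 125*8*(-144)/3 = 1 - 1000*(-144)/3 = 1 - ⅓*(-144000) = 1 + 48000 = 48001)
(P + 628*(-24 + 275)) + A = (-818688 + 628*(-24 + 275)) + 48001 = (-818688 + 628*251) + 48001 = (-818688 + 157628) + 48001 = -661060 + 48001 = -613059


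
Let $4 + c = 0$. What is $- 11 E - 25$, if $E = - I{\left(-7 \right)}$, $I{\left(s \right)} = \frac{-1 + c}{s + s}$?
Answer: $- \frac{295}{14} \approx -21.071$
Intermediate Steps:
$c = -4$ ($c = -4 + 0 = -4$)
$I{\left(s \right)} = - \frac{5}{2 s}$ ($I{\left(s \right)} = \frac{-1 - 4}{s + s} = - \frac{5}{2 s}$)
$E = - \frac{5}{14}$ ($E = - \frac{-5}{2 \left(-7\right)} = - \frac{\left(-5\right) \left(-1\right)}{2 \cdot 7} = \left(-1\right) \frac{5}{14} = - \frac{5}{14} \approx -0.35714$)
$- 11 E - 25 = \left(-11\right) \left(- \frac{5}{14}\right) - 25 = \frac{55}{14} - 25 = - \frac{295}{14}$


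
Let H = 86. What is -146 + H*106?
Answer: 8970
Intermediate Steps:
-146 + H*106 = -146 + 86*106 = -146 + 9116 = 8970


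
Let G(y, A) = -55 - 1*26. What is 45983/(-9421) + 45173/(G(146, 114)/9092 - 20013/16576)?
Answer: -2290942243752709/61674190239 ≈ -37146.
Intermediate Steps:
G(y, A) = -81 (G(y, A) = -55 - 26 = -81)
45983/(-9421) + 45173/(G(146, 114)/9092 - 20013/16576) = 45983/(-9421) + 45173/(-81/9092 - 20013/16576) = 45983*(-1/9421) + 45173/(-81*1/9092 - 20013*1/16576) = -45983/9421 + 45173/(-81/9092 - 2859/2368) = -45983/9421 + 45173/(-6546459/5382464) = -45983/9421 + 45173*(-5382464/6546459) = -45983/9421 - 243142046272/6546459 = -2290942243752709/61674190239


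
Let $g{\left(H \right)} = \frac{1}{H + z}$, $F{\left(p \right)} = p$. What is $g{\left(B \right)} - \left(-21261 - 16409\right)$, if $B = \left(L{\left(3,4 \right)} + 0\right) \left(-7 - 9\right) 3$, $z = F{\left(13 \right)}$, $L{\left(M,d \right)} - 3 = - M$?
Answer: $\frac{489711}{13} \approx 37670.0$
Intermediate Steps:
$L{\left(M,d \right)} = 3 - M$
$z = 13$
$B = 0$ ($B = \left(\left(3 - 3\right) + 0\right) \left(-7 - 9\right) 3 = \left(\left(3 - 3\right) + 0\right) \left(-16\right) 3 = \left(0 + 0\right) \left(-16\right) 3 = 0 \left(-16\right) 3 = 0 \cdot 3 = 0$)
$g{\left(H \right)} = \frac{1}{13 + H}$ ($g{\left(H \right)} = \frac{1}{H + 13} = \frac{1}{13 + H}$)
$g{\left(B \right)} - \left(-21261 - 16409\right) = \frac{1}{13 + 0} - \left(-21261 - 16409\right) = \frac{1}{13} - \left(-21261 - 16409\right) = \frac{1}{13} - -37670 = \frac{1}{13} + 37670 = \frac{489711}{13}$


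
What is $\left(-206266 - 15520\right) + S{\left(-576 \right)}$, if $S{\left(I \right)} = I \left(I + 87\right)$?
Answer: $59878$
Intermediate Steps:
$S{\left(I \right)} = I \left(87 + I\right)$
$\left(-206266 - 15520\right) + S{\left(-576 \right)} = \left(-206266 - 15520\right) - 576 \left(87 - 576\right) = -221786 - -281664 = -221786 + 281664 = 59878$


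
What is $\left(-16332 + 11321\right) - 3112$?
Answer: $-8123$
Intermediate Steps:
$\left(-16332 + 11321\right) - 3112 = -5011 - 3112 = -8123$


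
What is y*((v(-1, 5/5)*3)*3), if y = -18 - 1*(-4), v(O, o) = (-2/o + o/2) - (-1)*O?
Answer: 315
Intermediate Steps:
v(O, o) = O + o/2 - 2/o (v(O, o) = (-2/o + o*(½)) + O = (-2/o + o/2) + O = (o/2 - 2/o) + O = O + o/2 - 2/o)
y = -14 (y = -18 + 4 = -14)
y*((v(-1, 5/5)*3)*3) = -14*(-1 + (5/5)/2 - 2/1)*3*3 = -14*(-1 + (5*(⅕))/2 - 2/1)*3*3 = -14*(-1 + (½)*1 - 2/1)*3*3 = -14*(-1 + ½ - 2*1)*3*3 = -14*(-1 + ½ - 2)*3*3 = -14*(-5/2*3)*3 = -(-105)*3 = -14*(-45/2) = 315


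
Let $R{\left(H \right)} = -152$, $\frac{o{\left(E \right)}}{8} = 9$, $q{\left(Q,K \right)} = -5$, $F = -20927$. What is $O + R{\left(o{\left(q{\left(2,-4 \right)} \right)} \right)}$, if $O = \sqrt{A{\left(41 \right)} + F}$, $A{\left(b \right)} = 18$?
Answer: $-152 + i \sqrt{20909} \approx -152.0 + 144.6 i$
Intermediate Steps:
$o{\left(E \right)} = 72$ ($o{\left(E \right)} = 8 \cdot 9 = 72$)
$O = i \sqrt{20909}$ ($O = \sqrt{18 - 20927} = \sqrt{-20909} = i \sqrt{20909} \approx 144.6 i$)
$O + R{\left(o{\left(q{\left(2,-4 \right)} \right)} \right)} = i \sqrt{20909} - 152 = -152 + i \sqrt{20909}$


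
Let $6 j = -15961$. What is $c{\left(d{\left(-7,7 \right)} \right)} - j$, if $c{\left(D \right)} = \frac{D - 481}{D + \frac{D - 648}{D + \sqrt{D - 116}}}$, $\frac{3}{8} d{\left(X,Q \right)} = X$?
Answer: $\frac{2980516645}{1125312} + \frac{562125 i \sqrt{303}}{375104} \approx 2648.6 + 26.086 i$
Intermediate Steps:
$d{\left(X,Q \right)} = \frac{8 X}{3}$
$c{\left(D \right)} = \frac{-481 + D}{D + \frac{-648 + D}{D + \sqrt{-116 + D}}}$
$j = - \frac{15961}{6}$ ($j = \frac{1}{6} \left(-15961\right) = - \frac{15961}{6} \approx -2660.2$)
$c{\left(d{\left(-7,7 \right)} \right)} - j = \frac{\left(\frac{8}{3} \left(-7\right)\right)^{2} - 481 \cdot \frac{8}{3} \left(-7\right) - 481 \sqrt{-116 + \frac{8}{3} \left(-7\right)} + \frac{8}{3} \left(-7\right) \sqrt{-116 + \frac{8}{3} \left(-7\right)}}{-648 + \frac{8}{3} \left(-7\right) + \left(\frac{8}{3} \left(-7\right)\right)^{2} + \frac{8}{3} \left(-7\right) \sqrt{-116 + \frac{8}{3} \left(-7\right)}} - - \frac{15961}{6} = \frac{\left(- \frac{56}{3}\right)^{2} - - \frac{26936}{3} - 481 \sqrt{-116 - \frac{56}{3}} - \frac{56 \sqrt{-116 - \frac{56}{3}}}{3}}{-648 - \frac{56}{3} + \left(- \frac{56}{3}\right)^{2} - \frac{56 \sqrt{-116 - \frac{56}{3}}}{3}} + \frac{15961}{6} = \frac{\frac{3136}{9} + \frac{26936}{3} - 481 \sqrt{- \frac{404}{3}} - \frac{56 \sqrt{- \frac{404}{3}}}{3}}{-648 - \frac{56}{3} + \frac{3136}{9} - \frac{56 \sqrt{- \frac{404}{3}}}{3}} + \frac{15961}{6} = \frac{\frac{3136}{9} + \frac{26936}{3} - 481 \frac{2 i \sqrt{303}}{3} - \frac{56 \frac{2 i \sqrt{303}}{3}}{3}}{-648 - \frac{56}{3} + \frac{3136}{9} - \frac{56 \frac{2 i \sqrt{303}}{3}}{3}} + \frac{15961}{6} = \frac{\frac{3136}{9} + \frac{26936}{3} - \frac{962 i \sqrt{303}}{3} - \frac{112 i \sqrt{303}}{9}}{-648 - \frac{56}{3} + \frac{3136}{9} - \frac{112 i \sqrt{303}}{9}} + \frac{15961}{6} = \frac{\frac{83944}{9} - \frac{2998 i \sqrt{303}}{9}}{- \frac{2864}{9} - \frac{112 i \sqrt{303}}{9}} + \frac{15961}{6} = \frac{15961}{6} + \frac{\frac{83944}{9} - \frac{2998 i \sqrt{303}}{9}}{- \frac{2864}{9} - \frac{112 i \sqrt{303}}{9}}$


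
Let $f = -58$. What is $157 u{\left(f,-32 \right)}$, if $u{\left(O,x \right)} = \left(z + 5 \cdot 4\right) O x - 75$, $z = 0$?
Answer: $5816065$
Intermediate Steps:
$u{\left(O,x \right)} = -75 + 20 O x$ ($u{\left(O,x \right)} = \left(0 + 5 \cdot 4\right) O x - 75 = \left(0 + 20\right) O x - 75 = 20 O x - 75 = -75 + 20 O x$)
$157 u{\left(f,-32 \right)} = 157 \left(-75 + 20 \left(-58\right) \left(-32\right)\right) = 157 \left(-75 + 37120\right) = 157 \cdot 37045 = 5816065$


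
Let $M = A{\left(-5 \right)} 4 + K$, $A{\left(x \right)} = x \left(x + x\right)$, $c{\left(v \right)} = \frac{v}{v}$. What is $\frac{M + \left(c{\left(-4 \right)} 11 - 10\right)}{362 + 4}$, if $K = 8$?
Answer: $\frac{209}{366} \approx 0.57104$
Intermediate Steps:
$c{\left(v \right)} = 1$
$A{\left(x \right)} = 2 x^{2}$ ($A{\left(x \right)} = x 2 x = 2 x^{2}$)
$M = 208$ ($M = 2 \left(-5\right)^{2} \cdot 4 + 8 = 2 \cdot 25 \cdot 4 + 8 = 50 \cdot 4 + 8 = 200 + 8 = 208$)
$\frac{M + \left(c{\left(-4 \right)} 11 - 10\right)}{362 + 4} = \frac{208 + \left(1 \cdot 11 - 10\right)}{362 + 4} = \frac{208 + \left(11 - 10\right)}{366} = \left(208 + 1\right) \frac{1}{366} = 209 \cdot \frac{1}{366} = \frac{209}{366}$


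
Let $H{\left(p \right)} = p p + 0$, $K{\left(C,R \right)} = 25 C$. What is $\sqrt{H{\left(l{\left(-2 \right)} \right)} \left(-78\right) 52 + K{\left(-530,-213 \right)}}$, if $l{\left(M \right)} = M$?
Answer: $i \sqrt{29474} \approx 171.68 i$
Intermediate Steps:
$H{\left(p \right)} = p^{2}$ ($H{\left(p \right)} = p^{2} + 0 = p^{2}$)
$\sqrt{H{\left(l{\left(-2 \right)} \right)} \left(-78\right) 52 + K{\left(-530,-213 \right)}} = \sqrt{\left(-2\right)^{2} \left(-78\right) 52 + 25 \left(-530\right)} = \sqrt{4 \left(-78\right) 52 - 13250} = \sqrt{\left(-312\right) 52 - 13250} = \sqrt{-16224 - 13250} = \sqrt{-29474} = i \sqrt{29474}$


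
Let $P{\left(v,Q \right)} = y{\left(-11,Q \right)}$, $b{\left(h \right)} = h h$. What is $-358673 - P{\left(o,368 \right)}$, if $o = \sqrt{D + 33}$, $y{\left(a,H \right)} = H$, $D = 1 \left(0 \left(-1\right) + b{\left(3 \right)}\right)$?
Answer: $-359041$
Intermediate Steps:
$b{\left(h \right)} = h^{2}$
$D = 9$ ($D = 1 \left(0 \left(-1\right) + 3^{2}\right) = 1 \left(0 + 9\right) = 1 \cdot 9 = 9$)
$o = \sqrt{42}$ ($o = \sqrt{9 + 33} = \sqrt{42} \approx 6.4807$)
$P{\left(v,Q \right)} = Q$
$-358673 - P{\left(o,368 \right)} = -358673 - 368 = -359041$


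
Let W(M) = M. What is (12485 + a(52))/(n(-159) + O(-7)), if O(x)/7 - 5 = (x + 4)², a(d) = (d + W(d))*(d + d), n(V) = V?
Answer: -23301/61 ≈ -381.98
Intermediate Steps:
a(d) = 4*d² (a(d) = (d + d)*(d + d) = (2*d)*(2*d) = 4*d²)
O(x) = 35 + 7*(4 + x)² (O(x) = 35 + 7*(x + 4)² = 35 + 7*(4 + x)²)
(12485 + a(52))/(n(-159) + O(-7)) = (12485 + 4*52²)/(-159 + (35 + 7*(4 - 7)²)) = (12485 + 4*2704)/(-159 + (35 + 7*(-3)²)) = (12485 + 10816)/(-159 + (35 + 7*9)) = 23301/(-159 + (35 + 63)) = 23301/(-159 + 98) = 23301/(-61) = 23301*(-1/61) = -23301/61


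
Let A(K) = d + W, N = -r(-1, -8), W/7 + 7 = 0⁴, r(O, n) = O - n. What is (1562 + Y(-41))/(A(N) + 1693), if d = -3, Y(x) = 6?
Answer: 1568/1641 ≈ 0.95551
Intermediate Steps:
W = -49 (W = -49 + 7*0⁴ = -49 + 7*0 = -49 + 0 = -49)
N = -7 (N = -(-1 - 1*(-8)) = -(-1 + 8) = -1*7 = -7)
A(K) = -52 (A(K) = -3 - 49 = -52)
(1562 + Y(-41))/(A(N) + 1693) = (1562 + 6)/(-52 + 1693) = 1568/1641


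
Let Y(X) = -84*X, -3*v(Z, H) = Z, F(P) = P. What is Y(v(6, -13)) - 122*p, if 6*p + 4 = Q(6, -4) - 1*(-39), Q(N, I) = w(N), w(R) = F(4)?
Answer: -625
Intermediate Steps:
w(R) = 4
Q(N, I) = 4
v(Z, H) = -Z/3
p = 13/2 (p = -2/3 + (4 - 1*(-39))/6 = -2/3 + (4 + 39)/6 = -2/3 + (1/6)*43 = -2/3 + 43/6 = 13/2 ≈ 6.5000)
Y(v(6, -13)) - 122*p = -(-28)*6 - 122*13/2 = -84*(-2) - 1*793 = 168 - 793 = -625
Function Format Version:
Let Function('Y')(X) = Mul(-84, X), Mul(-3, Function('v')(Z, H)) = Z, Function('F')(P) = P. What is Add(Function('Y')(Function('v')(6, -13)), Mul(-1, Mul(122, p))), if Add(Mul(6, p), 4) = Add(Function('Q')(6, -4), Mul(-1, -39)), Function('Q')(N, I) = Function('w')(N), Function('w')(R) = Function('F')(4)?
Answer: -625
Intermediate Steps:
Function('w')(R) = 4
Function('Q')(N, I) = 4
Function('v')(Z, H) = Mul(Rational(-1, 3), Z)
p = Rational(13, 2) (p = Add(Rational(-2, 3), Mul(Rational(1, 6), Add(4, Mul(-1, -39)))) = Add(Rational(-2, 3), Mul(Rational(1, 6), Add(4, 39))) = Add(Rational(-2, 3), Mul(Rational(1, 6), 43)) = Add(Rational(-2, 3), Rational(43, 6)) = Rational(13, 2) ≈ 6.5000)
Add(Function('Y')(Function('v')(6, -13)), Mul(-1, Mul(122, p))) = Add(Mul(-84, Mul(Rational(-1, 3), 6)), Mul(-1, Mul(122, Rational(13, 2)))) = Add(Mul(-84, -2), Mul(-1, 793)) = Add(168, -793) = -625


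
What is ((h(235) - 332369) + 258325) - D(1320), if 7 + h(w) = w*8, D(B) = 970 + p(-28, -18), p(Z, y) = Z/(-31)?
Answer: -2267399/31 ≈ -73142.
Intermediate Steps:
p(Z, y) = -Z/31 (p(Z, y) = Z*(-1/31) = -Z/31)
D(B) = 30098/31 (D(B) = 970 - 1/31*(-28) = 970 + 28/31 = 30098/31)
h(w) = -7 + 8*w (h(w) = -7 + w*8 = -7 + 8*w)
((h(235) - 332369) + 258325) - D(1320) = (((-7 + 8*235) - 332369) + 258325) - 1*30098/31 = (((-7 + 1880) - 332369) + 258325) - 30098/31 = ((1873 - 332369) + 258325) - 30098/31 = (-330496 + 258325) - 30098/31 = -72171 - 30098/31 = -2267399/31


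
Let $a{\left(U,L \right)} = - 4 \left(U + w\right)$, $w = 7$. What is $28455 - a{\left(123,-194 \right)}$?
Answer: $28975$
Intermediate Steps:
$a{\left(U,L \right)} = -28 - 4 U$ ($a{\left(U,L \right)} = - 4 \left(U + 7\right) = - 4 \left(7 + U\right) = -28 - 4 U$)
$28455 - a{\left(123,-194 \right)} = 28455 - \left(-28 - 492\right) = 28455 - -520 = 28455 + 520 = 28975$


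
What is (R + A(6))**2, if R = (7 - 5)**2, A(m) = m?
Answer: 100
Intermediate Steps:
R = 4 (R = 2**2 = 4)
(R + A(6))**2 = (4 + 6)**2 = 10**2 = 100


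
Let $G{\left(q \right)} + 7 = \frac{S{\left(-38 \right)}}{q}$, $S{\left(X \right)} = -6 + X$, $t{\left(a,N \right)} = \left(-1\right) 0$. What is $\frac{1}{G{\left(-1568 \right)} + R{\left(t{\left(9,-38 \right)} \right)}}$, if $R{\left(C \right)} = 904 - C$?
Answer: $\frac{392}{351635} \approx 0.0011148$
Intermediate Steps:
$t{\left(a,N \right)} = 0$
$G{\left(q \right)} = -7 - \frac{44}{q}$ ($G{\left(q \right)} = -7 + \frac{-6 - 38}{q} = -7 - \frac{44}{q}$)
$\frac{1}{G{\left(-1568 \right)} + R{\left(t{\left(9,-38 \right)} \right)}} = \frac{1}{\left(-7 - \frac{44}{-1568}\right) + \left(904 - 0\right)} = \frac{1}{\left(-7 - - \frac{11}{392}\right) + \left(904 + 0\right)} = \frac{1}{\left(-7 + \frac{11}{392}\right) + 904} = \frac{1}{- \frac{2733}{392} + 904} = \frac{1}{\frac{351635}{392}} = \frac{392}{351635}$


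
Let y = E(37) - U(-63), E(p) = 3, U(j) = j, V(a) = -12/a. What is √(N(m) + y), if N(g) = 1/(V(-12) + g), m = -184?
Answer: √2210091/183 ≈ 8.1237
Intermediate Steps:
N(g) = 1/(1 + g) (N(g) = 1/(-12/(-12) + g) = 1/(-12*(-1/12) + g) = 1/(1 + g))
y = 66 (y = 3 - 1*(-63) = 3 + 63 = 66)
√(N(m) + y) = √(1/(1 - 184) + 66) = √(1/(-183) + 66) = √(-1/183 + 66) = √(12077/183) = √2210091/183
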